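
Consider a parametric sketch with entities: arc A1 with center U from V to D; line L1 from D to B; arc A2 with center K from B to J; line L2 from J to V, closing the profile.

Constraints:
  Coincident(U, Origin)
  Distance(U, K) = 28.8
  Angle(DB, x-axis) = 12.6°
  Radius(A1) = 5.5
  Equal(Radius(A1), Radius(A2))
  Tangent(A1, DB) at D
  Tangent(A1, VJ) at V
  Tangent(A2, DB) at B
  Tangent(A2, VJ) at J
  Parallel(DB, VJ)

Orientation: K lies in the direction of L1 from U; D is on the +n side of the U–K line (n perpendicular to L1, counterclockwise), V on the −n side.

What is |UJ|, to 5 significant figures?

29.320

Tangency of A1 to both parallel lines with radius 5.5 puts D and V at U ± 5.5·n: D = (-1.1998, 5.3675), V = (1.1998, -5.3675). Equal radii place B and J the same way about K: B = K + 5.5·n = (26.907, 11.650), J = K − 5.5·n = (29.306, 0.91498). Then |UJ| = |J − U| = 29.320.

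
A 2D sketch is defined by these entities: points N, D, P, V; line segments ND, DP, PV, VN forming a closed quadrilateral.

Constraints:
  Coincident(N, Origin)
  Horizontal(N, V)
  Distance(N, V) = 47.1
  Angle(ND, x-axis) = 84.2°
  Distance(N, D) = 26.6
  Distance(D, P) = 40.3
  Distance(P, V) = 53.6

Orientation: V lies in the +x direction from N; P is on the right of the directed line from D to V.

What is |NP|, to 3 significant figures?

14.0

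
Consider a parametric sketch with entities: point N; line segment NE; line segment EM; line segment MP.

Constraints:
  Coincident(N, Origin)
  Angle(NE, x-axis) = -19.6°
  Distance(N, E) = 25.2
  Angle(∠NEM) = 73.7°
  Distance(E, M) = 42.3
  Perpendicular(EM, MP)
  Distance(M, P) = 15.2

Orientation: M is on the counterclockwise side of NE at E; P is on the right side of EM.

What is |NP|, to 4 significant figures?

52.84

∠NEM = 73.7°, so EM runs at -19.6° + (180° − 73.7°) = 86.70° from the x-axis; with |EM| = 42.3, M = E + 42.3·(cos 86.70°, sin 86.70°) = (26.17, 33.78). EM ⟂ MP; with |MP| = 15.2 on the right of EM, P = M + 15.2·(0.9983, -0.05756) = (41.35, 32.90). Then |NP| = |P − N| = 52.84.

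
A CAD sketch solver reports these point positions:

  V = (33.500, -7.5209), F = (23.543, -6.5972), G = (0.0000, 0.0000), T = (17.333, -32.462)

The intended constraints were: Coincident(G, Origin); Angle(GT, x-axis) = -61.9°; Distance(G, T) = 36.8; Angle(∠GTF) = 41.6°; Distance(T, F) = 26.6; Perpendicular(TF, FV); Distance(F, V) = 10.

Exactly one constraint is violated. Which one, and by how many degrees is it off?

Perpendicular(TF, FV) — off by 8.20°.

G = (0.00, 0.00) ✓; GT at -61.90° ✓; |GT| = 36.80 ✓; ∠GTF = 41.60° ✓; |TF| = 26.60 ✓; ∠(TF, FV) = 81.80° ✗; |FV| = 10.00 ✓.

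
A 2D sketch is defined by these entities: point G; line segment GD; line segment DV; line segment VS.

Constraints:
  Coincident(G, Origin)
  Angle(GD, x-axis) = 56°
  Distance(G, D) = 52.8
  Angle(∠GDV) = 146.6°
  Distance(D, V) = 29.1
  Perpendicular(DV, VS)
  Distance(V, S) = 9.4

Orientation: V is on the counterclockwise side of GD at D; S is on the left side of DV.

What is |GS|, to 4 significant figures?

75.78

G is at the origin; GD runs at 56.0° with length 52.8, so D = 52.8·(cos 56.0°, sin 56.0°) = (29.53, 43.77). ∠GDV = 146.6°, so DV runs at 56.0° + (180° − 146.6°) = 89.40° from the x-axis; with |DV| = 29.1, V = D + 29.1·(cos 89.40°, sin 89.40°) = (29.83, 72.87). DV is perpendicular to VS; with |VS| = 9.4 on the left of DV, S = V + 9.4·(-0.9999, 0.01047) = (20.43, 72.97). Then |GS| = |S − G| = 75.78.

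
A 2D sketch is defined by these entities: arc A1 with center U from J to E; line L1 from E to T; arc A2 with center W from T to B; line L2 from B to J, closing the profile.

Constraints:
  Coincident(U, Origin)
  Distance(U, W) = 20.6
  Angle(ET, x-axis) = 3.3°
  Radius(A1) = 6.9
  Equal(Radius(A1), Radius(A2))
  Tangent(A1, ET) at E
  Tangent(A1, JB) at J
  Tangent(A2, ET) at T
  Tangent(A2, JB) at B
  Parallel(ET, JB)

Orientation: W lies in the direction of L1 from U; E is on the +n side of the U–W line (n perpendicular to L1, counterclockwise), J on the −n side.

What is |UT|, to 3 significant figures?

21.7

The slot axis is L1's direction at 3.3°, so u = (cos 3.3°, sin 3.3°) = (0.998, 0.0576) and n = (−sin 3.3°, cos 3.3°) = (-0.0576, 0.998). U is at the origin and W lies 20.6 along u from U, so W = 20.6·u = (20.6, 1.19). Tangency of A1 to both parallel lines with radius 6.9 puts E and J at U ± 6.9·n: E = (-0.397, 6.89), J = (0.397, -6.89). Equal radii place T and B the same way about W: T = W + 6.9·n = (20.2, 8.07), B = W − 6.9·n = (21.0, -5.70). Then |UT| = |T − U| = 21.7.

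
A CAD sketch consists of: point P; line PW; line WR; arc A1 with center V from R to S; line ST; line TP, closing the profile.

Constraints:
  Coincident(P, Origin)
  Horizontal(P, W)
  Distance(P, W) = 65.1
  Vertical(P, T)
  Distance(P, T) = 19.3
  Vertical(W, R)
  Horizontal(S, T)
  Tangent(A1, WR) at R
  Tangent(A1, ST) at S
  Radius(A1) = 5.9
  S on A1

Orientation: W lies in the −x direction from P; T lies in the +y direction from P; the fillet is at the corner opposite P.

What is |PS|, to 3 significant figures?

62.3

P is at the origin; PW is horizontal with |PW| = 65.1 and W on the −x side, so W = (-65.1, 0.00). PT is vertical with |PT| = 19.3 and T on the +y side, so T = (0.00, 19.3). The virtual corner opposite P is at (-65.1, 19.3). A1 meets WR tangentially, so VR is at right angles to WR and since A1 is tangent to ST there, VS ⟂ ST, with radius 5.9, so the center V sits 5.9 in from both sides at V = (-59.2, 13.4). That places the tangent points at R = (-65.1, 13.4) on WR and S = (-59.2, 19.3) on ST. Then |PS| = |S − P| = 62.3.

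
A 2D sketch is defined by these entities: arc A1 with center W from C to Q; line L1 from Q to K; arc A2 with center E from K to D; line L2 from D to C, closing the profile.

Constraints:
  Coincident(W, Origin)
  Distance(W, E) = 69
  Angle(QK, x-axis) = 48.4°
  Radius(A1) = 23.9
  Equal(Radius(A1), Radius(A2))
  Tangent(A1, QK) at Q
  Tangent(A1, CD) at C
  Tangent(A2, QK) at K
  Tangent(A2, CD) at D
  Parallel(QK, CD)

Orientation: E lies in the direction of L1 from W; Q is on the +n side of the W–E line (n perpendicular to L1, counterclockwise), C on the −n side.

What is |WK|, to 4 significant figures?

73.02

The slot axis is L1's direction at 48.4°, so u = (cos 48.4°, sin 48.4°) = (0.6639, 0.7478) and n = (−sin 48.4°, cos 48.4°) = (-0.7478, 0.6639). W is at the origin and E lies 69.0 along u from W, so E = 69.0·u = (45.81, 51.60). Tangency of A1 to both parallel lines with radius 23.9 puts Q and C at W ± 23.9·n: Q = (-17.87, 15.87), C = (17.87, -15.87). Equal radii place K and D the same way about E: K = E + 23.9·n = (27.94, 67.47), D = E − 23.9·n = (63.68, 35.73). Then |WK| = |K − W| = 73.02.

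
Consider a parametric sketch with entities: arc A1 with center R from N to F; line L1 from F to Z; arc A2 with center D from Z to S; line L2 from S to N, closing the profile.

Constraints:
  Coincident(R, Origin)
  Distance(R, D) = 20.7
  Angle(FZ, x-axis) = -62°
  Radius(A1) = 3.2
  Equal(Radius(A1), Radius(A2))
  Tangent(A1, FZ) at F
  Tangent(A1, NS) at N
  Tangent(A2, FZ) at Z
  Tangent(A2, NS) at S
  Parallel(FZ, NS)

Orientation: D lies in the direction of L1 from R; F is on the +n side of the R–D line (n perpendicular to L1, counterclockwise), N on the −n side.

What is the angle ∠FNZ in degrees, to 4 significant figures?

72.82°

Tangency of A1 to both parallel lines with radius 3.2 puts F and N at R ± 3.2·n: F = (2.825, 1.502), N = (-2.825, -1.502). Equal radii place Z and S the same way about D: Z = D + 3.2·n = (12.54, -16.77), S = D − 3.2·n = (6.893, -19.78). Then cos ∠FNZ = NF·NZ / (|NF||NZ|), giving 72.82°.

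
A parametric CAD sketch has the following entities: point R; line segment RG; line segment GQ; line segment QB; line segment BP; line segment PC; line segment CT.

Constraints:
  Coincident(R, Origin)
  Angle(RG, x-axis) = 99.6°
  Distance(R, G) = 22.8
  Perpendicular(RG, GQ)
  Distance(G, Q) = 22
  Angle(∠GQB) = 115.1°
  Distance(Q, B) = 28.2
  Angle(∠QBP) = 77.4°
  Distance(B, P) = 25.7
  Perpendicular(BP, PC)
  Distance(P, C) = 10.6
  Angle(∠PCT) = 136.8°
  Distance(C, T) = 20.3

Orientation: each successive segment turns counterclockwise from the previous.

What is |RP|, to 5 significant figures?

12.149

R is at the origin; RG runs at 99.6° with length 22.8, so G = (-3.8023, 22.481). RG is perpendicular to GQ, so GQ runs at -170.40°; with |GQ| = 22.0, Q = (-25.494, 18.812). ∠GQB = 115.1° gives QB at -105.50° from the x-axis; with |QB| = 28.2, B = (-33.030, -8.3626). ∠QBP = 77.4° gives BP at -2.9000° from the x-axis; with |BP| = 25.7, P = (-7.3633, -9.6628). Then |RP| = |P − R| = 12.149.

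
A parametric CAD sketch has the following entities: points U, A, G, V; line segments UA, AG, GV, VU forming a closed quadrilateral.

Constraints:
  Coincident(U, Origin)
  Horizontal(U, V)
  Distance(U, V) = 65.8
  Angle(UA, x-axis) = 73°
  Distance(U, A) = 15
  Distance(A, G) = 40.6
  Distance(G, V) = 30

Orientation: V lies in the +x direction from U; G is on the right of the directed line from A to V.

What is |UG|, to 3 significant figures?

38.5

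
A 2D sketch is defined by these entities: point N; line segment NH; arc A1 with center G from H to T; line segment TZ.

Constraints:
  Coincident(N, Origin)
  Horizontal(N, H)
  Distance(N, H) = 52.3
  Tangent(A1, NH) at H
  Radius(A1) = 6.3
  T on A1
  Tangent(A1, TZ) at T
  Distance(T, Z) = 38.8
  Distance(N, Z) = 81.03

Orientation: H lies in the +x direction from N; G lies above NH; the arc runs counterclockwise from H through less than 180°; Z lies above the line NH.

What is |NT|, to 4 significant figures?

58.50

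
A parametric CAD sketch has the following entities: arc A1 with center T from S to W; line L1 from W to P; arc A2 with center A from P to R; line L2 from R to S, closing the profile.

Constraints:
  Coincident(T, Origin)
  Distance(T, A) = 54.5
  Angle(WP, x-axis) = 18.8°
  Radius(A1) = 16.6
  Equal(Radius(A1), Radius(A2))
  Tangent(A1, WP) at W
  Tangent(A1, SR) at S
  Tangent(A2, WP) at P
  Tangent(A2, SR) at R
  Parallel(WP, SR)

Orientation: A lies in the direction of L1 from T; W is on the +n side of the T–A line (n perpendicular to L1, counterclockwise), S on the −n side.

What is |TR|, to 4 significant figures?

56.97

The slot axis is L1's direction at 18.8°, so u = (cos 18.8°, sin 18.8°) = (0.9466, 0.3223) and n = (−sin 18.8°, cos 18.8°) = (-0.3223, 0.9466). T is at the origin and A lies 54.5 along u from T, so A = 54.5·u = (51.59, 17.56). Tangency of A1 to both parallel lines with radius 16.6 puts W and S at T ± 16.6·n: W = (-5.350, 15.71), S = (5.350, -15.71). Equal radii place P and R the same way about A: P = A + 16.6·n = (46.24, 33.28), R = A − 16.6·n = (56.94, 1.849). Then |TR| = |R − T| = 56.97.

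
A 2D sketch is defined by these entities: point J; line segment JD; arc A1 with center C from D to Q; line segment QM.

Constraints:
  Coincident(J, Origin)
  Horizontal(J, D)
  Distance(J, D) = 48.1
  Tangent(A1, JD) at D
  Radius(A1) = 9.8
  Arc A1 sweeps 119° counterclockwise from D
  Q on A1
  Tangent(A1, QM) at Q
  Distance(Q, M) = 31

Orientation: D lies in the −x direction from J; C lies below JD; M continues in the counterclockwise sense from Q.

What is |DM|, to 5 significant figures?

42.162

J is at the origin; J and D share the same y with |JD| = 48.1 and D on the −x side, so D = (-48.100, 0.0000). A1 meets JD tangentially, so CD is at right angles to JD, so C = D + (0, -9.8) = (-48.100, -9.8000). On A1, D sits at bearing 90° from C; a 119° counterclockwise sweep puts Q at bearing 209°, so Q = C + 9.8·(cos 209°, sin 209°) = (-56.671, -14.551). The tangent condition forces CQ to be normal to QM, so QM runs along (−sin 209°, cos 209°); with |QM| = 31.0, M = (-41.642, -41.664). Then |DM| = |M − D| = 42.162.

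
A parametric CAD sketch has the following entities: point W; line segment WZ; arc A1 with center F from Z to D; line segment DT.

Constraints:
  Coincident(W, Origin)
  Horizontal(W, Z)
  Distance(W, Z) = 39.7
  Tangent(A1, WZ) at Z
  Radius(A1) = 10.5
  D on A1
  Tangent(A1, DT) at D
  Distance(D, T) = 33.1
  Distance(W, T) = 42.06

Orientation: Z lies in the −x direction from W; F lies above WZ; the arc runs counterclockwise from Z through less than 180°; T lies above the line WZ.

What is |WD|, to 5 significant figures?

30.632

Checks: |WZ| = 39.70 ✓; ∠(FZ, ZW) = 90.00° ✓; |FD| = 10.50 ✓; ∠(FD, DT) = 90.00° ✓; |DT| = 33.10 ✓; |WT| = 42.06 ✓.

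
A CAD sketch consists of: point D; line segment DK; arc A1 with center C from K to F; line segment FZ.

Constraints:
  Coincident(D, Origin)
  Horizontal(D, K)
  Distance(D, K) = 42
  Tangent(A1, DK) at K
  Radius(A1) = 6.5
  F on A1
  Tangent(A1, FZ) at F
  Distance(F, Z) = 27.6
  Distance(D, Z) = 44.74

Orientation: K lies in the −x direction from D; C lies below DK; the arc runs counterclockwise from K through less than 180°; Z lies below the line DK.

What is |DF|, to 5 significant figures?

48.341

D is at the origin; D and K share the same y with |DK| = 42.0 and K on the −x side, so K = (-42.000, 0.0000). A1 meets DK tangentially, so CK is at right angles to DK, so C = K + (0, -6.5) = (-42.000, -6.5000). Since CF ⟂ FZ (tangency), |CZ| = √(6.5² + 27.6²) = 28.355 regardless of where F sits on A1. So Z lies on both circle(D, 44.74) and circle(C, 28.355); the below-DK intersection is Z = (-30.728, -32.518). F is the foot of the tangent from Z: F = (-47.213, -10.382).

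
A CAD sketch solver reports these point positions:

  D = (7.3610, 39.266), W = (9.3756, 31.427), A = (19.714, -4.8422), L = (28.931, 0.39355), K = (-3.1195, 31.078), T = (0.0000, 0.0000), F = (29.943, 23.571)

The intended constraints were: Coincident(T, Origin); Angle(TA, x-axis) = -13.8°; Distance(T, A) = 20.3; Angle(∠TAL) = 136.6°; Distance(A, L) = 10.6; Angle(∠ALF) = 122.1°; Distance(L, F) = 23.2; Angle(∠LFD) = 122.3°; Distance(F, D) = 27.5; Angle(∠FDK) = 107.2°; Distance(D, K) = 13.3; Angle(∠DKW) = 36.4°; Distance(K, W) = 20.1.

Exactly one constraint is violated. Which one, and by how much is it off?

Distance(K, W) = 20.1 — off by 7.60.

T = (0.00, 0.00) ✓; TA at -13.80° ✓; |TA| = 20.30 ✓; ∠TAL = 136.6° ✓; |AL| = 10.60 ✓; ∠ALF = 122.1° ✓; |LF| = 23.20 ✓; ∠LFD = 122.3° ✓; |FD| = 27.50 ✓; ∠FDK = 107.2° ✓; |DK| = 13.30 ✓; ∠DKW = 36.40° ✓; |KW| = 12.50 ✗.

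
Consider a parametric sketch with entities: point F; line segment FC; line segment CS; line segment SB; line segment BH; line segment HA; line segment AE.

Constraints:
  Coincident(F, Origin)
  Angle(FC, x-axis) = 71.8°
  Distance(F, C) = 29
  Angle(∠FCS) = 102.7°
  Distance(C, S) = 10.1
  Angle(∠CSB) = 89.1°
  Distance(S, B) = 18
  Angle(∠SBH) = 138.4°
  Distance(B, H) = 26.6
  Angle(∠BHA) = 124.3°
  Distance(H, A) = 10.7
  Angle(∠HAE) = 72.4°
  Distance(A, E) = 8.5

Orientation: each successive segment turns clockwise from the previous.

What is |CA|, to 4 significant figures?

40.66

∠SBH = 138.4° gives BH at -138.0° from the x-axis; with |BH| = 26.6, H = (-2.663, -9.106). ∠BHA = 124.3° gives HA at 166.3° from the x-axis; with |HA| = 10.7, A = (-13.06, -6.571). Then |CA| = |A − C| = 40.66.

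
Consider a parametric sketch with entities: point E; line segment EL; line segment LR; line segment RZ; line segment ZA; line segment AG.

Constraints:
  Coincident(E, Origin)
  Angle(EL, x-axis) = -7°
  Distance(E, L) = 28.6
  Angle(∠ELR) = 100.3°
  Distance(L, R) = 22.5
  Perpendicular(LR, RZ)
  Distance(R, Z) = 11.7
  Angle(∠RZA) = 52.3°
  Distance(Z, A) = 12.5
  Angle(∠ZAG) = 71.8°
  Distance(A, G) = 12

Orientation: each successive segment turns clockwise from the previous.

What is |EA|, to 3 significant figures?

29.9

E is at the origin; EL runs at -7.0° with length 28.6, so L = (28.4, -3.49). ∠ELR = 100.3° gives LR at -86.7° from the x-axis; with |LR| = 22.5, R = (29.7, -25.9). The perpendicularity gives RZ at right angles to LR, so RZ runs at -177°; with |RZ| = 11.7, Z = (18.0, -26.6). ∠RZA = 52.3° gives ZA at 55.6° from the x-axis; with |ZA| = 12.5, A = (25.1, -16.3). Then |EA| = |A − E| = 29.9.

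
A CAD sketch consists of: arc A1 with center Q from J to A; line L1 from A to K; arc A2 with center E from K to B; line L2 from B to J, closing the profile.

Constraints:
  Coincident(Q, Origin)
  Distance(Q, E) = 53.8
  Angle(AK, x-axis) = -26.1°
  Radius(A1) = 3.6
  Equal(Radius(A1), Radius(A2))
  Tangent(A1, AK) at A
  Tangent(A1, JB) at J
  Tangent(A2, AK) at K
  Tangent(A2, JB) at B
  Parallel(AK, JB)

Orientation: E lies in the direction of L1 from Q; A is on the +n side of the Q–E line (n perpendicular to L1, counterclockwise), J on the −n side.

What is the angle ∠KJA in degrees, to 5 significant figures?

82.377°

Tangency of A1 to both parallel lines with radius 3.6 puts A and J at Q ± 3.6·n: A = (1.5838, 3.2329), J = (-1.5838, -3.2329). Equal radii place K and B the same way about E: K = E + 3.6·n = (49.898, -20.436), B = E − 3.6·n = (46.730, -26.902). Then cos ∠KJA = JK·JA / (|JK||JA|), giving 82.377°.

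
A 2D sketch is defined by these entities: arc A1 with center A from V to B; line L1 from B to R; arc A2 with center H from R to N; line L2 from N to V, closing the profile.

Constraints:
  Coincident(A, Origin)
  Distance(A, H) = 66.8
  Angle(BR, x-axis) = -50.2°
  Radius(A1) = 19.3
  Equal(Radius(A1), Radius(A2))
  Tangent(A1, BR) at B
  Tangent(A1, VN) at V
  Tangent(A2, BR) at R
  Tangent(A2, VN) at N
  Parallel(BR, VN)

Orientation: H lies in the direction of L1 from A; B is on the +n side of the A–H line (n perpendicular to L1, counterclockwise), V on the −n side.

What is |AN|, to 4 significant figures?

69.53

The slot axis is L1's direction at -50.2°, so u = (cos -50.2°, sin -50.2°) = (0.6401, -0.7683) and n = (−sin -50.2°, cos -50.2°) = (0.7683, 0.6401). A is at the origin and H lies 66.8 along u from A, so H = 66.8·u = (42.76, -51.32). Tangency of A1 to both parallel lines with radius 19.3 puts B and V at A ± 19.3·n: B = (14.83, 12.35), V = (-14.83, -12.35). Equal radii place R and N the same way about H: R = H + 19.3·n = (57.59, -38.97), N = H − 19.3·n = (27.93, -63.68). Then |AN| = |N − A| = 69.53.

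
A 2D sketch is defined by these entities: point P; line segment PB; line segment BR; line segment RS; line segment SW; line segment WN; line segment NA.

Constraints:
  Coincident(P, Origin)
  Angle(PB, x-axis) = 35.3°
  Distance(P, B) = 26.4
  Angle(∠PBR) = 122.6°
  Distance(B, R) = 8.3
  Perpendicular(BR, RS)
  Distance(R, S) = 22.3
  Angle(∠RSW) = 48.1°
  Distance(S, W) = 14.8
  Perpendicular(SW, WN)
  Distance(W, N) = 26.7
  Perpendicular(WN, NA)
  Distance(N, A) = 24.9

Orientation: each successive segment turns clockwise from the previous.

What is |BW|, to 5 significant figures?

12.710

P is at the origin; PB runs at 35.3° with length 26.4, so B = (21.546, 15.255). ∠PBR = 122.6° gives BR at -22.100° from the x-axis; with |BR| = 8.3, R = (29.236, 12.133). The perpendicularity gives RS at right angles to BR, so RS runs at -112.10°; with |RS| = 22.3, S = (20.846, -8.5288). ∠RSW = 48.1° gives SW at 116.00° from the x-axis; with |SW| = 14.8, W = (14.359, 4.7733). Then |BW| = |W − B| = 12.710.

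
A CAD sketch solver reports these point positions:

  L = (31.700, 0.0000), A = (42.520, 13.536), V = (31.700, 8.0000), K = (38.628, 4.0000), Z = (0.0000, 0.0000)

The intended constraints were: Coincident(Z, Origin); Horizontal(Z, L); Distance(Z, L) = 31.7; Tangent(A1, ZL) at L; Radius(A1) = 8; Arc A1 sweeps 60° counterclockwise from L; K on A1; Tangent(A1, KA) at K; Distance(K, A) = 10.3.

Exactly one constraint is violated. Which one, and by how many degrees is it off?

Tangent(A1, KA) at K — off by 7.80°.

Z = (0.00, 0.00) ✓; Z.y = 0.00, L.y = 0.00 ✓; |ZL| = 31.70 ✓; ∠(VL, LZ) = 90.00° ✓; |VL| = 8.000 ✓; bearing(V→K) − bearing(V→L) = 60.00° ✓; |VK| = 8.000 ✓; ∠(VK, KA) = 82.20° ✗; |KA| = 10.30 ✓.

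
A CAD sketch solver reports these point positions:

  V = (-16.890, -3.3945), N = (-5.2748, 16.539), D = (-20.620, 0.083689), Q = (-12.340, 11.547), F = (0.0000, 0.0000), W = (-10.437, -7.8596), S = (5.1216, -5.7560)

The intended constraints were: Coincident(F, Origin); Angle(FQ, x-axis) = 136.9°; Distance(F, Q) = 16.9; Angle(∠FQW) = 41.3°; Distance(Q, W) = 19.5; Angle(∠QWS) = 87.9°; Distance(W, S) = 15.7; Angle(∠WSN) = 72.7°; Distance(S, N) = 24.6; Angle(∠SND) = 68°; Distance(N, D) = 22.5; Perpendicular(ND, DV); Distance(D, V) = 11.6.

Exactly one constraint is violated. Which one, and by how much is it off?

Distance(D, V) = 11.6 — off by 6.50.

F = (0.00, 0.00) ✓; FQ at 136.9° ✓; |FQ| = 16.90 ✓; ∠FQW = 41.30° ✓; |QW| = 19.50 ✓; ∠QWS = 87.90° ✓; |WS| = 15.70 ✓; ∠WSN = 72.70° ✓; |SN| = 24.60 ✓; ∠SND = 68.00° ✓; |ND| = 22.50 ✓; ∠(ND, DV) = 90.00° ✓; |DV| = 5.100 ✗.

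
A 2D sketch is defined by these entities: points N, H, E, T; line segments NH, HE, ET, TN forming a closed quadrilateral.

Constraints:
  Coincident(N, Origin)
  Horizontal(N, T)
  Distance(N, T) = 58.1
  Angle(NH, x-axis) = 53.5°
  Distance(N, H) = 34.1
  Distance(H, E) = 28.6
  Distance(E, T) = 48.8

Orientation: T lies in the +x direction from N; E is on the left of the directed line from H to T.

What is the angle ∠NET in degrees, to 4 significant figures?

61.64°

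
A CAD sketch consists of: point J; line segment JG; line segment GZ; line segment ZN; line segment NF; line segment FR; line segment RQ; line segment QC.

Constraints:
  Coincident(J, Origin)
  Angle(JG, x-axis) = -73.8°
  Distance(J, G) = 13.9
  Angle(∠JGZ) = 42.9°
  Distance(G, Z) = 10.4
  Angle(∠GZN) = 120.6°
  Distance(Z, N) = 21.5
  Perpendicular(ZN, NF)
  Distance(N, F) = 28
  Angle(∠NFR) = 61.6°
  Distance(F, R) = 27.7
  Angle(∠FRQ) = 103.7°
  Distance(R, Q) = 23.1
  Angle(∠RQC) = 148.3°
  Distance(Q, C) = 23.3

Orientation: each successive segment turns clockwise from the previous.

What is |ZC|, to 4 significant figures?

30.84

∠FRQ = 103.7° gives RQ at 165.0° from the x-axis; with |RQ| = 23.1, Q = (-12.55, -4.972). ∠RQC = 148.3° gives QC at 133.3° from the x-axis; with |QC| = 23.3, C = (-28.53, 11.98). Then |ZC| = |C − Z| = 30.84.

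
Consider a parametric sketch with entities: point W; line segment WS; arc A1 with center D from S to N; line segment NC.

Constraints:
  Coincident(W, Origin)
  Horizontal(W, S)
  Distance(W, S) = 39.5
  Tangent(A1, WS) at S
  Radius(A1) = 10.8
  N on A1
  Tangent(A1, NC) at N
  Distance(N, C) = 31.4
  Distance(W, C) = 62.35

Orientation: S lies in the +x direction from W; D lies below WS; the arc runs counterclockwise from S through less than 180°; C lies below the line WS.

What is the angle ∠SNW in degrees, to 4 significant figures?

93.27°

W is at the origin; WS is horizontal with |WS| = 39.5 and S on the +x side, so S = (39.50, 0.000). The tangent condition forces DS to be normal to WS, so D = S + (0, -10.8) = (39.50, -10.80). Since DN ⟂ NC (tangency), |DC| = √(10.8² + 31.4²) = 33.21 regardless of where N sits on A1. So C lies on both circle(W, 62.35) and circle(D, 33.21); the below-WS intersection is C = (44.55, -43.62). N is the foot of the tangent from C: N = (29.94, -15.83).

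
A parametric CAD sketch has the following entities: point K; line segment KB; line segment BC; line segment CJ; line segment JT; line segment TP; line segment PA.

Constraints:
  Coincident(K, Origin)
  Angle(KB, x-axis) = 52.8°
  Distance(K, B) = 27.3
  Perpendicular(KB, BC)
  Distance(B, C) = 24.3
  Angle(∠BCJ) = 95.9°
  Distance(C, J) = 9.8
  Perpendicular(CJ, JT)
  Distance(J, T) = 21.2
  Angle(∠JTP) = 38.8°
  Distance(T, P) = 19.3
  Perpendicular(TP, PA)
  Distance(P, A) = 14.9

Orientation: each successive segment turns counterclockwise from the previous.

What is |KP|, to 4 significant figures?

34.06

CJ ⟂ JT, so JT runs at -43.10°; with |JT| = 21.2, T = (5.933, 14.80). ∠JTP = 38.8° gives TP at 98.10° from the x-axis; with |TP| = 19.3, P = (3.214, 33.90). Then |KP| = |P − K| = 34.06.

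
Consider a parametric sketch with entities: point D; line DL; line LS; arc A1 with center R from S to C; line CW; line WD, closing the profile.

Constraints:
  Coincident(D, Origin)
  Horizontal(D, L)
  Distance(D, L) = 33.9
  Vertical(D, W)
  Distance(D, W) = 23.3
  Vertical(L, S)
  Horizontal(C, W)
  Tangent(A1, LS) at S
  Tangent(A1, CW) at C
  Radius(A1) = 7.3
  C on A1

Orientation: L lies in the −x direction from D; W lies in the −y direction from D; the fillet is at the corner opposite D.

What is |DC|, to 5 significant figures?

35.362

The virtual corner opposite D is at (-33.900, -23.300). A1 meets LS tangentially, so RS is at right angles to LS and A1 meets CW tangentially, so RC is at right angles to CW, with radius 7.3, so the center R sits 7.3 in from both sides at R = (-26.600, -16.000). That places the tangent points at S = (-33.900, -16.000) on LS and C = (-26.600, -23.300) on CW. Then |DC| = |C − D| = 35.362.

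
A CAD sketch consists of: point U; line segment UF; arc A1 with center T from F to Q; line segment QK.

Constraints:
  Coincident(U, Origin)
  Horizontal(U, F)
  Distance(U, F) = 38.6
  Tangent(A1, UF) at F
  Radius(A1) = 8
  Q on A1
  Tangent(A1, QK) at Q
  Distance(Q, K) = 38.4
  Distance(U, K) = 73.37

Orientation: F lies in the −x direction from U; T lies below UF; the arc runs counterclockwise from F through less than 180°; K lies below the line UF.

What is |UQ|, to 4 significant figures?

46.13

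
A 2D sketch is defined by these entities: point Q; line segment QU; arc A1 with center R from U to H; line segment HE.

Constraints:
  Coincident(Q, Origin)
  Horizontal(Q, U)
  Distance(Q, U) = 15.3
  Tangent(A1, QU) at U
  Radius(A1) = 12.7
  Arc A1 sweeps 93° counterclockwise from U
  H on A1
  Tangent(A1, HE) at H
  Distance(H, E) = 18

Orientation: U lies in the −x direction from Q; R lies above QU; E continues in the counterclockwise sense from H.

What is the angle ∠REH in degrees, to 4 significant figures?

35.21°

Q is at the origin; Q and U share the same y with |QU| = 15.3 and U on the −x side, so U = (-15.30, 0.000). Since A1 is tangent to QU there, RU ⟂ QU, so R = U + (0, 12.7) = (-15.30, 12.70). On A1, U sits at bearing -90° from R; a 93° counterclockwise sweep puts H at bearing 3°, so H = R + 12.7·(cos 3°, sin 3°) = (-2.617, 13.36). The tangent condition forces RH to be normal to HE, so HE runs along (−sin 3°, cos 3°); with |HE| = 18.0, E = (-3.559, 31.34). Then cos ∠REH = ER·EH / (|ER||EH|), giving 35.21°.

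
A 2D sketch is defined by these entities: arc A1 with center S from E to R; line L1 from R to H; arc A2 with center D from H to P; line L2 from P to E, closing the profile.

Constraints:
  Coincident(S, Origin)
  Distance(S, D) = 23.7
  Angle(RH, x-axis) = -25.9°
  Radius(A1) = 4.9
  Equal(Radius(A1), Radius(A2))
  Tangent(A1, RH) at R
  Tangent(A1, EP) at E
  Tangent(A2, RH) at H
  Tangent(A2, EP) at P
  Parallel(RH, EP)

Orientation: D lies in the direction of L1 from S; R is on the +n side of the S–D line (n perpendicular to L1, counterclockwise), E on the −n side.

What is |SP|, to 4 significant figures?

24.20

The slot axis is L1's direction at -25.9°, so u = (cos -25.9°, sin -25.9°) = (0.8996, -0.4368) and n = (−sin -25.9°, cos -25.9°) = (0.4368, 0.8996). S is at the origin and D lies 23.7 along u from S, so D = 23.7·u = (21.32, -10.35). Tangency of A1 to both parallel lines with radius 4.9 puts R and E at S ± 4.9·n: R = (2.140, 4.408), E = (-2.140, -4.408). Equal radii place H and P the same way about D: H = D + 4.9·n = (23.46, -5.944), P = D − 4.9·n = (19.18, -14.76). Then |SP| = |P − S| = 24.20.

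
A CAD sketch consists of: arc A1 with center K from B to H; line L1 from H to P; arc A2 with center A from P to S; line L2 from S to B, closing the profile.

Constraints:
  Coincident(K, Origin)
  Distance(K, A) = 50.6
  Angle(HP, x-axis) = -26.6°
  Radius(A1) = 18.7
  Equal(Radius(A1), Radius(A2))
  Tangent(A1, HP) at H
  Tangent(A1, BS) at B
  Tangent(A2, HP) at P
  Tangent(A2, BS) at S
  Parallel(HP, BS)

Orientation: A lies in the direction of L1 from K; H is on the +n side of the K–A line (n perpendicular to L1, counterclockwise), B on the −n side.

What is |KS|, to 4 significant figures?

53.94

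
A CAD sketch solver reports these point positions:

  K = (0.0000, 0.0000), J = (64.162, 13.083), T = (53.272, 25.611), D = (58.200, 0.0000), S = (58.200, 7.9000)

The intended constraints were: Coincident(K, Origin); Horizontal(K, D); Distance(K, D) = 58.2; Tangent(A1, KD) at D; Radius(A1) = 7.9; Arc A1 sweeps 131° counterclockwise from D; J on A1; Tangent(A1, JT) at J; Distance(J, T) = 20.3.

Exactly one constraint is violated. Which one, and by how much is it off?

Distance(J, T) = 20.3 — off by 3.70.

K = (0.00, 0.00) ✓; K.y = 0.00, D.y = 0.00 ✓; |KD| = 58.20 ✓; ∠(SD, DK) = 90.00° ✓; |SD| = 7.900 ✓; bearing(S→J) − bearing(S→D) = 131.0° ✓; |SJ| = 7.900 ✓; ∠(SJ, JT) = 90.00° ✓; |JT| = 16.60 ✗.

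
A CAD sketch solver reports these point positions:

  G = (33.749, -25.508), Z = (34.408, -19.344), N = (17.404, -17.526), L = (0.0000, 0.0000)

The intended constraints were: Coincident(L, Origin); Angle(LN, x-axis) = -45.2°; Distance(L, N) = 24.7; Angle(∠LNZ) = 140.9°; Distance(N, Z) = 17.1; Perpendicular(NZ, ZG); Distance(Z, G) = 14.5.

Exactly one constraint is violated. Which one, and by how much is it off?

Distance(Z, G) = 14.5 — off by 8.30.

L = (0.00, 0.00) ✓; LN at -45.20° ✓; |LN| = 24.70 ✓; ∠LNZ = 140.9° ✓; |NZ| = 17.10 ✓; ∠(NZ, ZG) = 90.00° ✓; |ZG| = 6.199 ✗.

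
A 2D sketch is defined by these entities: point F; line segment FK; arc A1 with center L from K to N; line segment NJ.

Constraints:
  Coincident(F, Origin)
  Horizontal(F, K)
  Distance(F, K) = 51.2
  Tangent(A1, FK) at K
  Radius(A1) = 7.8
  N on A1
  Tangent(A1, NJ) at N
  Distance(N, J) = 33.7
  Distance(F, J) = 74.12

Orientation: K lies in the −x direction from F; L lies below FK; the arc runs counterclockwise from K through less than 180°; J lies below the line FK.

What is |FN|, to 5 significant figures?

59.396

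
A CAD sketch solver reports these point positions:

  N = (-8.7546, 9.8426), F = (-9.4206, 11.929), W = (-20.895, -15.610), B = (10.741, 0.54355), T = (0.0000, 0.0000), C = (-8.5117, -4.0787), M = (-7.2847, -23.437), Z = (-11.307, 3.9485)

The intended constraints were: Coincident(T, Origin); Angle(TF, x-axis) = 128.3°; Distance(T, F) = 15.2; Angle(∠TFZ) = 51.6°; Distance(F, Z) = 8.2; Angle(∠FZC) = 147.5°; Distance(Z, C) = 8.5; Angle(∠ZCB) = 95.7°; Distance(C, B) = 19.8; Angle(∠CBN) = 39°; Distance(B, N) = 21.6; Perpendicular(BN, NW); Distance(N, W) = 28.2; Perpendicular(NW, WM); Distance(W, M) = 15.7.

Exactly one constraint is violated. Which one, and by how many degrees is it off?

Perpendicular(NW, WM) — off by 4.40°.

T = (0.00, 0.00) ✓; TF at 128.3° ✓; |TF| = 15.20 ✓; ∠TFZ = 51.60° ✓; |FZ| = 8.200 ✓; ∠FZC = 147.5° ✓; |ZC| = 8.500 ✓; ∠ZCB = 95.70° ✓; |CB| = 19.80 ✓; ∠CBN = 39.00° ✓; |BN| = 21.60 ✓; ∠(BN, NW) = 90.00° ✓; |NW| = 28.20 ✓; ∠(NW, WM) = 85.60° ✗; |WM| = 15.70 ✓.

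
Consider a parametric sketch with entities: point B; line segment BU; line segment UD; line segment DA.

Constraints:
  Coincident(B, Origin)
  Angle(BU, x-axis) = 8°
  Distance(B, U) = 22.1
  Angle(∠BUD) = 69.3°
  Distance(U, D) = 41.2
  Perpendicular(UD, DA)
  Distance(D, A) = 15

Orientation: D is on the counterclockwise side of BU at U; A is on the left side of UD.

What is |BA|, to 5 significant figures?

33.867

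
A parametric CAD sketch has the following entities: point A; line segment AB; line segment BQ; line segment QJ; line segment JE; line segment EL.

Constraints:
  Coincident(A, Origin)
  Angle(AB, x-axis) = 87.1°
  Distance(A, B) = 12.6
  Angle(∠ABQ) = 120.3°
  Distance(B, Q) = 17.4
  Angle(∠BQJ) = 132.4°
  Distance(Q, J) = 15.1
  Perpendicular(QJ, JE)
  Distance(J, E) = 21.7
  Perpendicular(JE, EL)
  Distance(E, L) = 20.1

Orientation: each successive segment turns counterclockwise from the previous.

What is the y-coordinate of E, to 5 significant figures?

-2.6620

∠BQJ = 132.4° gives QJ at -165.60° from the x-axis; with |QJ| = 15.1, J = (-28.548, 18.356). QJ is perpendicular to JE, so JE runs at -75.600°; with |JE| = 21.7, E = (-23.151, -2.6620). So E.y = -2.6620.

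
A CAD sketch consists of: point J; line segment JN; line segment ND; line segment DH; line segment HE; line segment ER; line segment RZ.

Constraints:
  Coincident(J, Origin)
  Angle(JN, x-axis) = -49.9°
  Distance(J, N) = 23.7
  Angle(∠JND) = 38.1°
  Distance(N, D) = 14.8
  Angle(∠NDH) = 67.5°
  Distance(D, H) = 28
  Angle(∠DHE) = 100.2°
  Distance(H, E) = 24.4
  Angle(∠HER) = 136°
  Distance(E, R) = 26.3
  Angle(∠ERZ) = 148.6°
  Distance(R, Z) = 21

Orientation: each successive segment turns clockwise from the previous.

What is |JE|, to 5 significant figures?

38.879

J is at the origin; JN runs at -49.9° with length 23.7, so N = (15.266, -18.129). ∠JND = 38.1° gives ND at 168.20° from the x-axis; with |ND| = 14.8, D = (0.77849, -15.102). ∠NDH = 67.5° gives DH at 55.700° from the x-axis; with |DH| = 28.0, H = (16.557, 8.0287). ∠DHE = 100.2° gives HE at -24.100° from the x-axis; with |HE| = 24.4, E = (38.830, -1.9346). Then |JE| = |E − J| = 38.879.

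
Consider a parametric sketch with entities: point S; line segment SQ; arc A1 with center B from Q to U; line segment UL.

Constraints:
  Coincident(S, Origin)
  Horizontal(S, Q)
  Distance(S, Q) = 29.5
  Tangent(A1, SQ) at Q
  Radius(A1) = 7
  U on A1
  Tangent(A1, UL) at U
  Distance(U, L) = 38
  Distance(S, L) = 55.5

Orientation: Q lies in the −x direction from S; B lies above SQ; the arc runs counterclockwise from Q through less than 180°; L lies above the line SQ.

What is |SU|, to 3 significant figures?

24.3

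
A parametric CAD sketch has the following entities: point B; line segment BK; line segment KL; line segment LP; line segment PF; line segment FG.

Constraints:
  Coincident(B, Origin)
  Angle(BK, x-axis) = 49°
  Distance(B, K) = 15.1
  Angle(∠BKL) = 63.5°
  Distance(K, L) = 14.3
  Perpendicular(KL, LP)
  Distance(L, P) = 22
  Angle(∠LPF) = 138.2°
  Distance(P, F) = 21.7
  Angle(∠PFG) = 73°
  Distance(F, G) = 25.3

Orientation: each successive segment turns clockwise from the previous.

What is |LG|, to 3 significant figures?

32.1

B is at the origin; BK runs at 49.0° with length 15.1, so K = (9.91, 11.4). ∠BKL = 63.5° gives KL at -67.5° from the x-axis; with |KL| = 14.3, L = (15.4, -1.82). KL is perpendicular to LP, so LP runs at -158°; with |LP| = 22.0, P = (-4.95, -10.2). ∠LPF = 138.2° gives PF at 161° from the x-axis; with |PF| = 21.7, F = (-25.4, -3.06). ∠PFG = 73.0° gives FG at 53.7° from the x-axis; with |FG| = 25.3, G = (-10.4, 17.3). Then |LG| = |G − L| = 32.1.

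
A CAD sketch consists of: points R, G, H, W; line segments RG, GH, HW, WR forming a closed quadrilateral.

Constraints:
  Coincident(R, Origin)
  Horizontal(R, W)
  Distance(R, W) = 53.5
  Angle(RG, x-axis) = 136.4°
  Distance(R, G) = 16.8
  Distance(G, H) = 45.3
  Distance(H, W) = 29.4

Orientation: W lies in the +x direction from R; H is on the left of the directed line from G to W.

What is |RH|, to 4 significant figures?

38.16

Checks: R.y = 0.00, W.y = 0.00 ✓; |GH| = 45.30 ✓; |HW| = 29.40 ✓.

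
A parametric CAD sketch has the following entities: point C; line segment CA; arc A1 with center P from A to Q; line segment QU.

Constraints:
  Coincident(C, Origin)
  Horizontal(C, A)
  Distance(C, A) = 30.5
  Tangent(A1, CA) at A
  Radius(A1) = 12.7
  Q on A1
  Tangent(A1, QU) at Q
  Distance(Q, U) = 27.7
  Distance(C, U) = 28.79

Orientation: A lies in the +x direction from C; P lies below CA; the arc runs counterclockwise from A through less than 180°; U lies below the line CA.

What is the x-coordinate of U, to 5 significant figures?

4.4131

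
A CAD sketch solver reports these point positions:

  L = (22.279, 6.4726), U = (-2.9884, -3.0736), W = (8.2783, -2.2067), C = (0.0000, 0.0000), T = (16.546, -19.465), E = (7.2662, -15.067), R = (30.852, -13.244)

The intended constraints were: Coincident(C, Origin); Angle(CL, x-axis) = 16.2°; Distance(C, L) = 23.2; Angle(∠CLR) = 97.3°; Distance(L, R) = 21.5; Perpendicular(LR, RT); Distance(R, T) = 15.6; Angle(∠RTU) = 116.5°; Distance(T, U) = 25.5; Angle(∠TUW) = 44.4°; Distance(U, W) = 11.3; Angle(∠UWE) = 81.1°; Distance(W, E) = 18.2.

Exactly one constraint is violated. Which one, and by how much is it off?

Distance(W, E) = 18.2 — off by 5.30.

C = (0.00, 0.00) ✓; CL at 16.20° ✓; |CL| = 23.20 ✓; ∠CLR = 97.30° ✓; |LR| = 21.50 ✓; ∠(LR, RT) = 90.00° ✓; |RT| = 15.60 ✓; ∠RTU = 116.5° ✓; |TU| = 25.50 ✓; ∠TUW = 44.40° ✓; |UW| = 11.30 ✓; ∠UWE = 81.10° ✓; |WE| = 12.90 ✗.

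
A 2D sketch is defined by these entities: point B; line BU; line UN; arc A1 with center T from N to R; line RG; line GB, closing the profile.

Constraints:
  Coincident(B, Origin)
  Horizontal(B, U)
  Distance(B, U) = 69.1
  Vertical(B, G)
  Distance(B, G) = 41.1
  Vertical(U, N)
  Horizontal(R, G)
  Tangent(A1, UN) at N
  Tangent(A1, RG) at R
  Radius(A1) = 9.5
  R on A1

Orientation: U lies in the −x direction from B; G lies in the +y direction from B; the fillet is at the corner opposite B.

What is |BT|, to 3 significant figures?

67.5

B is at the origin; BU is horizontal with |BU| = 69.1 and U on the −x side, so U = (-69.1, 0.00). BG is vertical with |BG| = 41.1 and G on the +y side, so G = (0.00, 41.1). The virtual corner opposite B is at (-69.1, 41.1). Since A1 is tangent to UN there, TN ⟂ UN and the tangent condition forces TR to be normal to RG, with radius 9.5, so the center T sits 9.5 in from both sides at T = (-59.6, 31.6). Then |BT| = |T − B| = 67.5.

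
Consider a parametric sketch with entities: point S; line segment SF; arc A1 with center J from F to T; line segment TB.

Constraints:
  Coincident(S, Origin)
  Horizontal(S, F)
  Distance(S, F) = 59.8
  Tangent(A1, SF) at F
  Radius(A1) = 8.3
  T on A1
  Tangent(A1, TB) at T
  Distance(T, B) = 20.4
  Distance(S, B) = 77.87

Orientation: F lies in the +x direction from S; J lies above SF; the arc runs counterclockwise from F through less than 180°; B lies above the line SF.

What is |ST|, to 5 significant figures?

68.013

S is at the origin; SF is horizontal with |SF| = 59.8 and F on the +x side, so F = (59.800, 0.0000). A1 meets SF tangentially, so JF is at right angles to SF, so J = F + (0, 8.3) = (59.800, 8.3000). Since JT ⟂ TB (tangency), |JB| = √(8.3² + 20.4²) = 22.024 regardless of where T sits on A1. So B lies on both circle(S, 77.87) and circle(J, 22.024); the above-SF intersection is B = (73.584, 25.477). T is the foot of the tangent from B: T = (67.754, 5.9277).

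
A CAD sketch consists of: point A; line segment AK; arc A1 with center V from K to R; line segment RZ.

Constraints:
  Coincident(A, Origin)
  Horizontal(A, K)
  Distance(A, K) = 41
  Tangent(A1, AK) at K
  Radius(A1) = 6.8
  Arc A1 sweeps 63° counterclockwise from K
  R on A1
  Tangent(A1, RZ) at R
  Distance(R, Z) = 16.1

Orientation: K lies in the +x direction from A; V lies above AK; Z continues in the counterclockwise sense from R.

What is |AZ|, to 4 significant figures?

57.29

A is at the origin; AK is horizontal with |AK| = 41.0 and K on the +x side, so K = (41.00, 0.000). The tangent condition forces VK to be normal to AK, so V = K + (0, 6.8) = (41.00, 6.800). On A1, K sits at bearing -90° from V; a 63° counterclockwise sweep puts R at bearing -27°, so R = V + 6.8·(cos -27°, sin -27°) = (47.06, 3.713). The tangent condition forces VR to be normal to RZ, so RZ runs along (−sin -27°, cos -27°); with |RZ| = 16.1, Z = (54.37, 18.06). Then |AZ| = |Z − A| = 57.29.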